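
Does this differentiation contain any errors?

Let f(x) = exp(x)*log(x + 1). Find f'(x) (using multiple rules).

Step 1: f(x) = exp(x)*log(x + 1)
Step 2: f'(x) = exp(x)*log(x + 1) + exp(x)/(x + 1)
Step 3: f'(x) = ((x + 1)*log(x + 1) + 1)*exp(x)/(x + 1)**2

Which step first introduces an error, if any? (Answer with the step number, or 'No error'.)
Step 3

Step 3 is incorrect due to a wrong exponent.
The step shows: ((x + 1)*log(x + 1) + 1)*exp(x)/(x + 1)**2
The correct value should be: ((x + 1)*log(x + 1) + 1)*exp(x)/(x + 1)

Explanation: The exponent -1 on x + 1 was incorrectly written as -2: the term ((x + 1)*log(x + 1) + 1)*exp(x)/(x + 1) was incorrectly written as ((x + 1)*log(x + 1) + 1)*exp(x)/(x + 1)**2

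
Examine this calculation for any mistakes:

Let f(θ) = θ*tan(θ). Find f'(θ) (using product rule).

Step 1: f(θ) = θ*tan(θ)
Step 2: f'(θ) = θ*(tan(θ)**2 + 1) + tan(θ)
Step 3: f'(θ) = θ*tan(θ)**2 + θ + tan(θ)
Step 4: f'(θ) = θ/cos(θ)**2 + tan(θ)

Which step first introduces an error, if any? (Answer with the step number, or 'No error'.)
No error

All steps in this derivation are correct.
The final answer f'(θ) = θ/cos(θ)**2 + tan(θ) is valid.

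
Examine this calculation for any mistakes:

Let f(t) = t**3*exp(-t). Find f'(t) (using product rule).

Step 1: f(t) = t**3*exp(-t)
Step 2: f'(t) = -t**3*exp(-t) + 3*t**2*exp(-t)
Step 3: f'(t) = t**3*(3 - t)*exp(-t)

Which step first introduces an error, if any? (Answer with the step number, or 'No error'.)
Step 3

Step 3 is incorrect due to a wrong exponent.
The step shows: t**3*(3 - t)*exp(-t)
The correct value should be: t**2*(3 - t)*exp(-t)

Explanation: The exponent 2 on t was incorrectly written as 3: the term t**2*(3 - t)*exp(-t) was incorrectly written as t**3*(3 - t)*exp(-t)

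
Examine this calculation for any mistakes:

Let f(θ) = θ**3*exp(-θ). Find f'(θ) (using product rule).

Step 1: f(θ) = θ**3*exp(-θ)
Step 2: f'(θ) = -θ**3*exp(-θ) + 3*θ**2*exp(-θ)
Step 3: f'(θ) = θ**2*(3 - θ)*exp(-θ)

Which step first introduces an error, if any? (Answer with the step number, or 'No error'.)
No error

All steps in this derivation are correct.
The final answer f'(θ) = θ**2*(3 - θ)*exp(-θ) is valid.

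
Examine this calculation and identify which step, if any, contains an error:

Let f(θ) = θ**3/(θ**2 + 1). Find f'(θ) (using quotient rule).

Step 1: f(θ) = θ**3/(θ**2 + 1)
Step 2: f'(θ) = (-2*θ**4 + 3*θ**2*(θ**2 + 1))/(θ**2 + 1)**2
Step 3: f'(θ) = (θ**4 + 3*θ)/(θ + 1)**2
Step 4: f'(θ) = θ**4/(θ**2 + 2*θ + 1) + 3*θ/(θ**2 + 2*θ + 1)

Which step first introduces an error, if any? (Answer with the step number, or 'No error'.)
Step 3

Step 3 is incorrect due to a wrong exponent.
The step shows: (θ**4 + 3*θ)/(θ + 1)**2
The correct value should be: (θ**4 + 3*θ**2)/(θ**2 + 1)**2

Explanation: The exponent 2 on θ was incorrectly written as 1: the term (θ**4 + 3*θ**2)/(θ**2 + 1)**2 was incorrectly written as (θ**4 + 3*θ)/(θ + 1)**2
The later steps are derived from this incorrect expression, so the error originates in Step 3.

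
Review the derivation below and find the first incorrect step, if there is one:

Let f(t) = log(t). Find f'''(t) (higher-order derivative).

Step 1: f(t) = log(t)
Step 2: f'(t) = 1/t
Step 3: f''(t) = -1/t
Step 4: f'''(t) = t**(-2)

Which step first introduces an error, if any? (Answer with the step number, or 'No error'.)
Step 3

Step 3 is incorrect due to a wrong exponent.
The step shows: -1/t
The correct value should be: -1/t**2

Explanation: The exponent -2 on t was incorrectly written as -1: the term -1/t**2 was incorrectly written as -1/t
The later steps are derived from this incorrect expression, so the error originates in Step 3.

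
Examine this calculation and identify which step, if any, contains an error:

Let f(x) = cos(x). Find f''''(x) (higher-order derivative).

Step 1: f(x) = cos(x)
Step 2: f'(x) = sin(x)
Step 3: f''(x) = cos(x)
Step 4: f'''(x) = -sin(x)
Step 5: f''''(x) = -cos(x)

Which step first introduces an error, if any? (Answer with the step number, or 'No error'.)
Step 2

Step 2 is incorrect due to a sign flip.
The step shows: sin(x)
The correct value should be: -sin(x)

Explanation: The sign of the whole expression was flipped: the term -sin(x) was incorrectly written as sin(x)
The later steps are derived from this incorrect expression, so the error originates in Step 2.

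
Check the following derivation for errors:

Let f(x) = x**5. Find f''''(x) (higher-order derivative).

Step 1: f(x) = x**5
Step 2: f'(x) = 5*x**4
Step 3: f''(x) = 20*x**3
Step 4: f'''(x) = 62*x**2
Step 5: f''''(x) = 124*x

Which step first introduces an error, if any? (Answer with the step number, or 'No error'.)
Step 4

Step 4 is incorrect due to a wrong coefficient.
The step shows: 62*x**2
The correct value should be: 60*x**2

Explanation: The coefficient 60 was incorrectly written as 62: the term 60*x**2 was incorrectly written as 62*x**2
The later steps are derived from this incorrect expression, so the error originates in Step 4.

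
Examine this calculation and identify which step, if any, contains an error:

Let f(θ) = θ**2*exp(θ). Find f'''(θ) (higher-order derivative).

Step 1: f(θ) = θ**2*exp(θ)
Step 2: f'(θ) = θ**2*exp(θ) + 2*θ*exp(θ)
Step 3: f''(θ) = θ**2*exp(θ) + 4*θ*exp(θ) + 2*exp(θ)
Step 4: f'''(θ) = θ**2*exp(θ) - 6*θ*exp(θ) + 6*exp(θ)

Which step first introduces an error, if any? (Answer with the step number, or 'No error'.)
Step 4

Step 4 is incorrect due to a sign flip.
The step shows: θ**2*exp(θ) - 6*θ*exp(θ) + 6*exp(θ)
The correct value should be: θ**2*exp(θ) + 6*θ*exp(θ) + 6*exp(θ)

Explanation: The sign of one term was flipped: the term 6*θ*exp(θ) was incorrectly written as -6*θ*exp(θ)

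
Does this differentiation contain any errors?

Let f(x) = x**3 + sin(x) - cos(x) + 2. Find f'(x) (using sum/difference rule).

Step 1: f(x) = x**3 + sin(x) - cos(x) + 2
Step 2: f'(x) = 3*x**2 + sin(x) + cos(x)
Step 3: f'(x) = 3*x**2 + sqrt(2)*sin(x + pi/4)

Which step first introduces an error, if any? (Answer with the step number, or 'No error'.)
No error

All steps in this derivation are correct.
The final answer f'(x) = 3*x**2 + sqrt(2)*sin(x + pi/4) is valid.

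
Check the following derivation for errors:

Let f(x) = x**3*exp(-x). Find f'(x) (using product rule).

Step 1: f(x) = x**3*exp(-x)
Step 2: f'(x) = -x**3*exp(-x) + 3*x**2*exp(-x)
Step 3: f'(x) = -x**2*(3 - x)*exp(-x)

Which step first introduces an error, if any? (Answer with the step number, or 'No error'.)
Step 3

Step 3 is incorrect due to a sign flip.
The step shows: -x**2*(3 - x)*exp(-x)
The correct value should be: x**2*(3 - x)*exp(-x)

Explanation: The sign of the whole expression was flipped: the term x**2*(3 - x)*exp(-x) was incorrectly written as -x**2*(3 - x)*exp(-x)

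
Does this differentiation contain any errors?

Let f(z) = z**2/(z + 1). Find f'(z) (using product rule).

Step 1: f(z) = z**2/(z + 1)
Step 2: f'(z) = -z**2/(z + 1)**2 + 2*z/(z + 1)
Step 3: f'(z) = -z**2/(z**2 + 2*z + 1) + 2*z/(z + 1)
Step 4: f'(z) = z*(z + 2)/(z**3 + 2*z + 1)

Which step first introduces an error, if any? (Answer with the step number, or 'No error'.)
Step 4

Step 4 is incorrect due to a wrong exponent.
The step shows: z*(z + 2)/(z**3 + 2*z + 1)
The correct value should be: z*(z + 2)/(z**2 + 2*z + 1)

Explanation: The exponent 2 on z was incorrectly written as 3: the term z*(z + 2)/(z**2 + 2*z + 1) was incorrectly written as z*(z + 2)/(z**3 + 2*z + 1)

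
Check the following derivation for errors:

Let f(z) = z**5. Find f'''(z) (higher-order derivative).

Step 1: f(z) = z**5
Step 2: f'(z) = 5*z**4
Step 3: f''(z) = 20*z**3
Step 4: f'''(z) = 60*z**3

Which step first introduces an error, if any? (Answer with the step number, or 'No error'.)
Step 4

Step 4 is incorrect due to a wrong exponent.
The step shows: 60*z**3
The correct value should be: 60*z**2

Explanation: The exponent 2 on z was incorrectly written as 3: the term 60*z**2 was incorrectly written as 60*z**3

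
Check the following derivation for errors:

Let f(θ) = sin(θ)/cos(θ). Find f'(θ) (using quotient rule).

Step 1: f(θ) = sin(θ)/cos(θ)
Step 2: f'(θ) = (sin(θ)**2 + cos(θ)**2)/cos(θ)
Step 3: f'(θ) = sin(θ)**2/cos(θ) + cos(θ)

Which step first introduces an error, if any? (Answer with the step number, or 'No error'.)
Step 2

Step 2 is incorrect due to a wrong exponent.
The step shows: (sin(θ)**2 + cos(θ)**2)/cos(θ)
The correct value should be: (sin(θ)**2 + cos(θ)**2)/cos(θ)**2

Explanation: The exponent -2 on cos(θ) was incorrectly written as -1: the term (sin(θ)**2 + cos(θ)**2)/cos(θ)**2 was incorrectly written as (sin(θ)**2 + cos(θ)**2)/cos(θ)
The later steps are derived from this incorrect expression, so the error originates in Step 2.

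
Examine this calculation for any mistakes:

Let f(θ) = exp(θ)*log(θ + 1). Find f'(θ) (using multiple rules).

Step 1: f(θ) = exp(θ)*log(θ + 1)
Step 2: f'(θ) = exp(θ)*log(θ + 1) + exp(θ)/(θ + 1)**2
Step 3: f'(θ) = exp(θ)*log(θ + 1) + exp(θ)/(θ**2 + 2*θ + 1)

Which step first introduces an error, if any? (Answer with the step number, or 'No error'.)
Step 2

Step 2 is incorrect due to a wrong exponent.
The step shows: exp(θ)*log(θ + 1) + exp(θ)/(θ + 1)**2
The correct value should be: exp(θ)*log(θ + 1) + exp(θ)/(θ + 1)

Explanation: The exponent -1 on θ + 1 was incorrectly written as -2: the term exp(θ)/(θ + 1) was incorrectly written as exp(θ)/(θ + 1)**2
The later steps are derived from this incorrect expression, so the error originates in Step 2.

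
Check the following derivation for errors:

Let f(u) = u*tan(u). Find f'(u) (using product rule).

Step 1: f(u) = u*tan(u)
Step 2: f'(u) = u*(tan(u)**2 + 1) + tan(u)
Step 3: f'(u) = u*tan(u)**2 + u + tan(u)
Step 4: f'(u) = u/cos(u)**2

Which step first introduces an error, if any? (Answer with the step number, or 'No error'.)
Step 4

Step 4 is incorrect due to a dropped term.
The step shows: u/cos(u)**2
The correct value should be: u/cos(u)**2 + tan(u)

Explanation: A term was dropped: the term tan(u) was incorrectly omitted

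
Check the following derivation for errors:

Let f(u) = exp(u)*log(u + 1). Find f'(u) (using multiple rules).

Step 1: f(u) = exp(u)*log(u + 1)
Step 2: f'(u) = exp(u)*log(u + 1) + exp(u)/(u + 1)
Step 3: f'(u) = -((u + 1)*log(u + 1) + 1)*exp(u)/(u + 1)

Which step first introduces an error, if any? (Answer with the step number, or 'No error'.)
Step 3

Step 3 is incorrect due to a sign flip.
The step shows: -((u + 1)*log(u + 1) + 1)*exp(u)/(u + 1)
The correct value should be: ((u + 1)*log(u + 1) + 1)*exp(u)/(u + 1)

Explanation: The sign of the whole expression was flipped: the term ((u + 1)*log(u + 1) + 1)*exp(u)/(u + 1) was incorrectly written as -((u + 1)*log(u + 1) + 1)*exp(u)/(u + 1)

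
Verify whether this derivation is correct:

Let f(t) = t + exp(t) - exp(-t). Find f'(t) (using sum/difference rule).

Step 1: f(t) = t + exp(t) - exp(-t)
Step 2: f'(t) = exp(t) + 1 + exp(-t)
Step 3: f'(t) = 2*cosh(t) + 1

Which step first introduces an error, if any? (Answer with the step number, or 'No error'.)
No error

All steps in this derivation are correct.
The final answer f'(t) = 2*cosh(t) + 1 is valid.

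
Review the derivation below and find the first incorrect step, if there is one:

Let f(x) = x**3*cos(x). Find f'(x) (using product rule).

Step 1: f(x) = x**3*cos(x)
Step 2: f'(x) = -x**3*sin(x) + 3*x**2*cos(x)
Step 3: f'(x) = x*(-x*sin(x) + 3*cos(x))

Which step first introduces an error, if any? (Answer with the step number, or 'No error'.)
Step 3

Step 3 is incorrect due to a wrong exponent.
The step shows: x*(-x*sin(x) + 3*cos(x))
The correct value should be: x**2*(-x*sin(x) + 3*cos(x))

Explanation: The exponent 2 on x was incorrectly written as 1: the term x**2*(-x*sin(x) + 3*cos(x)) was incorrectly written as x*(-x*sin(x) + 3*cos(x))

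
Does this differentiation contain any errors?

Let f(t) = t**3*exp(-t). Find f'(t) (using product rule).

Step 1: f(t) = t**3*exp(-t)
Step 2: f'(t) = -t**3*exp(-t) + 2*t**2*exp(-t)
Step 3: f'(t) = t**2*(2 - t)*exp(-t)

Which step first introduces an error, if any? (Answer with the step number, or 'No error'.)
Step 2

Step 2 is incorrect due to a wrong coefficient.
The step shows: -t**3*exp(-t) + 2*t**2*exp(-t)
The correct value should be: -t**3*exp(-t) + 3*t**2*exp(-t)

Explanation: The coefficient 3 was incorrectly written as 2: the term 3*t**2*exp(-t) was incorrectly written as 2*t**2*exp(-t)
The later steps are derived from this incorrect expression, so the error originates in Step 2.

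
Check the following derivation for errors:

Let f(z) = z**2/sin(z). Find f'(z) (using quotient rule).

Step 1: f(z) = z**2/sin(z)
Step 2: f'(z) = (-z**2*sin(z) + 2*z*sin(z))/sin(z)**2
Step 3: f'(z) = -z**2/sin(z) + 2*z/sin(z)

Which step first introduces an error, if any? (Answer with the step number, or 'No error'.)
Step 2

Step 2 is incorrect due to a wrong trig function.
The step shows: (-z**2*sin(z) + 2*z*sin(z))/sin(z)**2
The correct value should be: (-z**2*cos(z) + 2*z*sin(z))/sin(z)**2

Explanation: cos(z) was incorrectly written as sin(z): the term (-z**2*cos(z) + 2*z*sin(z))/sin(z)**2 was incorrectly written as (-z**2*sin(z) + 2*z*sin(z))/sin(z)**2
The later steps are derived from this incorrect expression, so the error originates in Step 2.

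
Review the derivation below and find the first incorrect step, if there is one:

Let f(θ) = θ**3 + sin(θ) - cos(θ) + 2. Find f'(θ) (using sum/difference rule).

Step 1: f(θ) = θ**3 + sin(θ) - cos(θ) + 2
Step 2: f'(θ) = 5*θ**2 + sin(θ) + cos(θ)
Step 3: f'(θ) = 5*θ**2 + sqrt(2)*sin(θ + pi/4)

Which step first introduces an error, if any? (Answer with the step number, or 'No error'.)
Step 2

Step 2 is incorrect due to a wrong coefficient.
The step shows: 5*θ**2 + sin(θ) + cos(θ)
The correct value should be: 3*θ**2 + sin(θ) + cos(θ)

Explanation: The coefficient 3 was incorrectly written as 5: the term 3*θ**2 was incorrectly written as 5*θ**2
The later steps are derived from this incorrect expression, so the error originates in Step 2.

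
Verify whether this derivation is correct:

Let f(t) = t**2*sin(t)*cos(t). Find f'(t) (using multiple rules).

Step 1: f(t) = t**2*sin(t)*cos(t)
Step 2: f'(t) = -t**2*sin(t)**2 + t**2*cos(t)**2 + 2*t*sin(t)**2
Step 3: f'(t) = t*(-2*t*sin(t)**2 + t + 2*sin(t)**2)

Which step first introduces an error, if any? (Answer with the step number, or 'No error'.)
Step 2

Step 2 is incorrect due to a wrong trig function.
The step shows: -t**2*sin(t)**2 + t**2*cos(t)**2 + 2*t*sin(t)**2
The correct value should be: -t**2*sin(t)**2 + t**2*cos(t)**2 + 2*t*sin(t)*cos(t)

Explanation: cos(t) was incorrectly written as sin(t): the term 2*t*sin(t)*cos(t) was incorrectly written as 2*t*sin(t)**2
The later steps are derived from this incorrect expression, so the error originates in Step 2.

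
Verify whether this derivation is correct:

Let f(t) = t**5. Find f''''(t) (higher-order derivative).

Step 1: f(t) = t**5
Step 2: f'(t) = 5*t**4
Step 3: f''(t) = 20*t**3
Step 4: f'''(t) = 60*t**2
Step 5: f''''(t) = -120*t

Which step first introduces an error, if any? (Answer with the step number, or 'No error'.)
Step 5

Step 5 is incorrect due to a sign flip.
The step shows: -120*t
The correct value should be: 120*t

Explanation: The sign of the whole expression was flipped: the term 120*t was incorrectly written as -120*t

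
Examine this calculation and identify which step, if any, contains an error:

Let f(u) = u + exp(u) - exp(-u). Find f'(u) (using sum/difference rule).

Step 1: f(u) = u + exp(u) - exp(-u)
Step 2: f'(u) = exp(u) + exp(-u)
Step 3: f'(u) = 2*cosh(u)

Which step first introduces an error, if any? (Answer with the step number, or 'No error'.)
Step 2

Step 2 is incorrect due to a dropped term.
The step shows: exp(u) + exp(-u)
The correct value should be: exp(u) + 1 + exp(-u)

Explanation: A term was dropped: the term 1 was incorrectly omitted
The later steps are derived from this incorrect expression, so the error originates in Step 2.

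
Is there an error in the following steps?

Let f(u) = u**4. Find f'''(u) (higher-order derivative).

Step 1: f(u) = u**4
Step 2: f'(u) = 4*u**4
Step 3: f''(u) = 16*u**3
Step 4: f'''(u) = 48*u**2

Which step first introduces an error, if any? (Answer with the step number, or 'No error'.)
Step 2

Step 2 is incorrect due to a wrong exponent.
The step shows: 4*u**4
The correct value should be: 4*u**3

Explanation: The exponent 3 on u was incorrectly written as 4: the term 4*u**3 was incorrectly written as 4*u**4
The later steps are derived from this incorrect expression, so the error originates in Step 2.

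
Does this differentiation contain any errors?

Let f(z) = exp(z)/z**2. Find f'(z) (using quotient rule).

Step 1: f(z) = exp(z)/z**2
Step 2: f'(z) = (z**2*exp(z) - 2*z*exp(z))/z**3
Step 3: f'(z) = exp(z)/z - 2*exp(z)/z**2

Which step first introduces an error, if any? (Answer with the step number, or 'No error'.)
Step 2

Step 2 is incorrect due to a wrong exponent.
The step shows: (z**2*exp(z) - 2*z*exp(z))/z**3
The correct value should be: (z**2*exp(z) - 2*z*exp(z))/z**4

Explanation: The exponent -4 on z was incorrectly written as -3: the term (z**2*exp(z) - 2*z*exp(z))/z**4 was incorrectly written as (z**2*exp(z) - 2*z*exp(z))/z**3
The later steps are derived from this incorrect expression, so the error originates in Step 2.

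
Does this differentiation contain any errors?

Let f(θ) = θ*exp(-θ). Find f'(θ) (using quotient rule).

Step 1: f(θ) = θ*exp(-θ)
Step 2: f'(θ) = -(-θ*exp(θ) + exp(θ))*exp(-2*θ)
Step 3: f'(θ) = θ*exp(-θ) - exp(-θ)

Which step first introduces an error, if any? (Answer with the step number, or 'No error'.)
Step 2

Step 2 is incorrect due to a sign flip.
The step shows: -(-θ*exp(θ) + exp(θ))*exp(-2*θ)
The correct value should be: (-θ*exp(θ) + exp(θ))*exp(-2*θ)

Explanation: The sign of the whole expression was flipped: the term (-θ*exp(θ) + exp(θ))*exp(-2*θ) was incorrectly written as -(-θ*exp(θ) + exp(θ))*exp(-2*θ)
The later steps are derived from this incorrect expression, so the error originates in Step 2.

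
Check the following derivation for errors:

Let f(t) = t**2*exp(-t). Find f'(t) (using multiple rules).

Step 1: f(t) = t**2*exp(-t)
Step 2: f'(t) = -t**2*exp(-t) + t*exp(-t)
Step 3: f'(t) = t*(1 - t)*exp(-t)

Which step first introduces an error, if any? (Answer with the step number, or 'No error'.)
Step 2

Step 2 is incorrect due to a wrong coefficient.
The step shows: -t**2*exp(-t) + t*exp(-t)
The correct value should be: -t**2*exp(-t) + 2*t*exp(-t)

Explanation: The coefficient 2 was incorrectly written as 1: the term 2*t*exp(-t) was incorrectly written as t*exp(-t)
The later steps are derived from this incorrect expression, so the error originates in Step 2.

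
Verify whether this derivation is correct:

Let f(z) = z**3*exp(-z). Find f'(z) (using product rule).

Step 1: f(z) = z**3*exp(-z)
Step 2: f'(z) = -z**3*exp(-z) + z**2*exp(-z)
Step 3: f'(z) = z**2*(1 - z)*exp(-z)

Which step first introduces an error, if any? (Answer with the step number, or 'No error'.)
Step 2

Step 2 is incorrect due to a wrong coefficient.
The step shows: -z**3*exp(-z) + z**2*exp(-z)
The correct value should be: -z**3*exp(-z) + 3*z**2*exp(-z)

Explanation: The coefficient 3 was incorrectly written as 1: the term 3*z**2*exp(-z) was incorrectly written as z**2*exp(-z)
The later steps are derived from this incorrect expression, so the error originates in Step 2.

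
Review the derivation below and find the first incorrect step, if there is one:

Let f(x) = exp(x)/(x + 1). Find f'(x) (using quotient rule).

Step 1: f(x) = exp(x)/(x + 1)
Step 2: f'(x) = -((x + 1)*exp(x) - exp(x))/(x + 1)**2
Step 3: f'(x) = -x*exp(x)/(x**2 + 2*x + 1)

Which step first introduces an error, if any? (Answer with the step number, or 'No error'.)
Step 2

Step 2 is incorrect due to a sign flip.
The step shows: -((x + 1)*exp(x) - exp(x))/(x + 1)**2
The correct value should be: ((x + 1)*exp(x) - exp(x))/(x + 1)**2

Explanation: The sign of the whole expression was flipped: the term ((x + 1)*exp(x) - exp(x))/(x + 1)**2 was incorrectly written as -((x + 1)*exp(x) - exp(x))/(x + 1)**2
The later steps are derived from this incorrect expression, so the error originates in Step 2.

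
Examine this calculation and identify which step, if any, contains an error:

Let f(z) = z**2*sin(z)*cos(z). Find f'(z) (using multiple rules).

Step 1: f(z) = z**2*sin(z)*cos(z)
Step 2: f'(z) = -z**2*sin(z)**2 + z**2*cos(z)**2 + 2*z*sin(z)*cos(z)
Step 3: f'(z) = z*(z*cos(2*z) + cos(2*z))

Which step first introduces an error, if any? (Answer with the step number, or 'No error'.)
Step 3

Step 3 is incorrect due to a wrong trig function.
The step shows: z*(z*cos(2*z) + cos(2*z))
The correct value should be: z*(z*cos(2*z) + sin(2*z))

Explanation: sin(2*z) was incorrectly written as cos(2*z): the term z*(z*cos(2*z) + sin(2*z)) was incorrectly written as z*(z*cos(2*z) + cos(2*z))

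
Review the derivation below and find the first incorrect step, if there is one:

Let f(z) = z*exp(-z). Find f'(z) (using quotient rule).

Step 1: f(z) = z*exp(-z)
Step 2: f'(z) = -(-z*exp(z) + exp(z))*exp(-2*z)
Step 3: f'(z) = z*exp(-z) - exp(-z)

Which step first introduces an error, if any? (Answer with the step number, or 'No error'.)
Step 2

Step 2 is incorrect due to a sign flip.
The step shows: -(-z*exp(z) + exp(z))*exp(-2*z)
The correct value should be: (-z*exp(z) + exp(z))*exp(-2*z)

Explanation: The sign of the whole expression was flipped: the term (-z*exp(z) + exp(z))*exp(-2*z) was incorrectly written as -(-z*exp(z) + exp(z))*exp(-2*z)
The later steps are derived from this incorrect expression, so the error originates in Step 2.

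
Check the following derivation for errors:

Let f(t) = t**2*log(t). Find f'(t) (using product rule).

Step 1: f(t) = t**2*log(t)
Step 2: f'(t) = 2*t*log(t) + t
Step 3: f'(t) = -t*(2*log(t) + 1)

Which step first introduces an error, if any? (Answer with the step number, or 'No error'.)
Step 3

Step 3 is incorrect due to a sign flip.
The step shows: -t*(2*log(t) + 1)
The correct value should be: t*(2*log(t) + 1)

Explanation: The sign of the whole expression was flipped: the term t*(2*log(t) + 1) was incorrectly written as -t*(2*log(t) + 1)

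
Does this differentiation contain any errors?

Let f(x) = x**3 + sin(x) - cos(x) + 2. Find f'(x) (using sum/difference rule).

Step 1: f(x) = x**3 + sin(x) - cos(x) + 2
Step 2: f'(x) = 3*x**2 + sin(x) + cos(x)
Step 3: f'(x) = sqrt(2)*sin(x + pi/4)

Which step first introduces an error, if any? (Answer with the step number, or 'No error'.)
Step 3

Step 3 is incorrect due to a dropped term.
The step shows: sqrt(2)*sin(x + pi/4)
The correct value should be: 3*x**2 + sqrt(2)*sin(x + pi/4)

Explanation: A term was dropped: the term 3*x**2 was incorrectly omitted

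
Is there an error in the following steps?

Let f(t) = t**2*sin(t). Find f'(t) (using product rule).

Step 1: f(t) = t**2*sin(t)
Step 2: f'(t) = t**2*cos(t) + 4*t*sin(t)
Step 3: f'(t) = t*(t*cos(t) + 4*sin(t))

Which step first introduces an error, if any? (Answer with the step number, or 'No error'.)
Step 2

Step 2 is incorrect due to a wrong coefficient.
The step shows: t**2*cos(t) + 4*t*sin(t)
The correct value should be: t**2*cos(t) + 2*t*sin(t)

Explanation: The coefficient 2 was incorrectly written as 4: the term 2*t*sin(t) was incorrectly written as 4*t*sin(t)
The later steps are derived from this incorrect expression, so the error originates in Step 2.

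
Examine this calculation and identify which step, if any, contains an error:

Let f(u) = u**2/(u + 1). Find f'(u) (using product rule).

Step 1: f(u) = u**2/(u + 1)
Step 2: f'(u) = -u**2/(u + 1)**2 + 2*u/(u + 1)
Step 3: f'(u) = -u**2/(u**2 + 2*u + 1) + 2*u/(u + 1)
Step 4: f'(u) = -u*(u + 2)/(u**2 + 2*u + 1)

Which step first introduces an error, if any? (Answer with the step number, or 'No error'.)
Step 4

Step 4 is incorrect due to a sign flip.
The step shows: -u*(u + 2)/(u**2 + 2*u + 1)
The correct value should be: u*(u + 2)/(u**2 + 2*u + 1)

Explanation: The sign of the whole expression was flipped: the term u*(u + 2)/(u**2 + 2*u + 1) was incorrectly written as -u*(u + 2)/(u**2 + 2*u + 1)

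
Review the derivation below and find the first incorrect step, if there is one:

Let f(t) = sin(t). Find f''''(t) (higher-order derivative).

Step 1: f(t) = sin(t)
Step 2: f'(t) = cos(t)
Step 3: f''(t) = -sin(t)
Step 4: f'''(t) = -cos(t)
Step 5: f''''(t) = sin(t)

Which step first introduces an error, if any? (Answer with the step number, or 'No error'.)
No error

All steps in this derivation are correct.
The final answer f''''(t) = sin(t) is valid.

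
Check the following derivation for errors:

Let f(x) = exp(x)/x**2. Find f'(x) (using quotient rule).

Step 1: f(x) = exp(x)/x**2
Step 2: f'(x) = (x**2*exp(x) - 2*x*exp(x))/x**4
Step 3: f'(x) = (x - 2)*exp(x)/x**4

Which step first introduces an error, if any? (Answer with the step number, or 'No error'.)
Step 3

Step 3 is incorrect due to a wrong exponent.
The step shows: (x - 2)*exp(x)/x**4
The correct value should be: (x - 2)*exp(x)/x**3

Explanation: The exponent -3 on x was incorrectly written as -4: the term (x - 2)*exp(x)/x**3 was incorrectly written as (x - 2)*exp(x)/x**4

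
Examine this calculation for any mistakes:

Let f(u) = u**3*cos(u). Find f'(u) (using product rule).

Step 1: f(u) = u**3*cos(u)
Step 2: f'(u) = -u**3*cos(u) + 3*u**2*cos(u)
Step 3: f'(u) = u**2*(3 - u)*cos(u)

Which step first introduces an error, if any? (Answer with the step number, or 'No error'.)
Step 2

Step 2 is incorrect due to a wrong trig function.
The step shows: -u**3*cos(u) + 3*u**2*cos(u)
The correct value should be: -u**3*sin(u) + 3*u**2*cos(u)

Explanation: sin(u) was incorrectly written as cos(u): the term -u**3*sin(u) was incorrectly written as -u**3*cos(u)
The later steps are derived from this incorrect expression, so the error originates in Step 2.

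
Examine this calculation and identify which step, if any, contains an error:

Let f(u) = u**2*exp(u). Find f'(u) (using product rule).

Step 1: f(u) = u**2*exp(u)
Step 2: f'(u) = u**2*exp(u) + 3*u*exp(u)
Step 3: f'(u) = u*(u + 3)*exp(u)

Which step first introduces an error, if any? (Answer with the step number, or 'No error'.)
Step 2

Step 2 is incorrect due to a wrong coefficient.
The step shows: u**2*exp(u) + 3*u*exp(u)
The correct value should be: u**2*exp(u) + 2*u*exp(u)

Explanation: The coefficient 2 was incorrectly written as 3: the term 2*u*exp(u) was incorrectly written as 3*u*exp(u)
The later steps are derived from this incorrect expression, so the error originates in Step 2.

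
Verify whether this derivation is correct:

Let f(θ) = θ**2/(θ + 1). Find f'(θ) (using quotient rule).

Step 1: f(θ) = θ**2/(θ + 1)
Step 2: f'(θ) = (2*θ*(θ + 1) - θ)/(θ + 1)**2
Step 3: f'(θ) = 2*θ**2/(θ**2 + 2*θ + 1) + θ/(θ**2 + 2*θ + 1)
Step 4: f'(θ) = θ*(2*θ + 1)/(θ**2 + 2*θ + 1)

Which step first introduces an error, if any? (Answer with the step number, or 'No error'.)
Step 2

Step 2 is incorrect due to a wrong exponent.
The step shows: (2*θ*(θ + 1) - θ)/(θ + 1)**2
The correct value should be: (-θ**2 + 2*θ*(θ + 1))/(θ + 1)**2

Explanation: The exponent 2 on θ was incorrectly written as 1: the term (-θ**2 + 2*θ*(θ + 1))/(θ + 1)**2 was incorrectly written as (2*θ*(θ + 1) - θ)/(θ + 1)**2
The later steps are derived from this incorrect expression, so the error originates in Step 2.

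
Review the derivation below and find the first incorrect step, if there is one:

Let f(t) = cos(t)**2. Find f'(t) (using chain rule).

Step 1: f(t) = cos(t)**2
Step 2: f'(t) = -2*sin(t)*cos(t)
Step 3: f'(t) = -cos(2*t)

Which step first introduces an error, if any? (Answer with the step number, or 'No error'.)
Step 3

Step 3 is incorrect due to a wrong trig function.
The step shows: -cos(2*t)
The correct value should be: -sin(2*t)

Explanation: sin(2*t) was incorrectly written as cos(2*t): the term -sin(2*t) was incorrectly written as -cos(2*t)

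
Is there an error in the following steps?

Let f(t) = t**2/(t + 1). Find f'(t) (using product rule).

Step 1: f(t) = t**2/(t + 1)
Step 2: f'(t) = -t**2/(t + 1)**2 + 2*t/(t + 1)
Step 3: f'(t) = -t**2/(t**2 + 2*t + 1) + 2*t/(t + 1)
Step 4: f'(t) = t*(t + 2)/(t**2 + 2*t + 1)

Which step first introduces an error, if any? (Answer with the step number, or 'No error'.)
No error

All steps in this derivation are correct.
The final answer f'(t) = t*(t + 2)/(t**2 + 2*t + 1) is valid.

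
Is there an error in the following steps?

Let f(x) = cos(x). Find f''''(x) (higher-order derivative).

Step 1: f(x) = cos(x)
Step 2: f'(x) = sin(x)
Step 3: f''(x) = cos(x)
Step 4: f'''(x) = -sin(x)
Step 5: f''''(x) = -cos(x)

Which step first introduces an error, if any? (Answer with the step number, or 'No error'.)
Step 2

Step 2 is incorrect due to a sign flip.
The step shows: sin(x)
The correct value should be: -sin(x)

Explanation: The sign of the whole expression was flipped: the term -sin(x) was incorrectly written as sin(x)
The later steps are derived from this incorrect expression, so the error originates in Step 2.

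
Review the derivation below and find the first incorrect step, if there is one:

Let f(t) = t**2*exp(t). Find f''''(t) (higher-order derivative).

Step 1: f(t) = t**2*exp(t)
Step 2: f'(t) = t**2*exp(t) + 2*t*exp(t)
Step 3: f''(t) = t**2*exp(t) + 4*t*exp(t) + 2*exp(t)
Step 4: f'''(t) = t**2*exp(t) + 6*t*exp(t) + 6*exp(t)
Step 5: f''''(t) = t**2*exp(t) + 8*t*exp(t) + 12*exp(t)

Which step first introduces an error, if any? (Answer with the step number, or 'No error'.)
No error

All steps in this derivation are correct.
The final answer f''''(t) = t**2*exp(t) + 8*t*exp(t) + 12*exp(t) is valid.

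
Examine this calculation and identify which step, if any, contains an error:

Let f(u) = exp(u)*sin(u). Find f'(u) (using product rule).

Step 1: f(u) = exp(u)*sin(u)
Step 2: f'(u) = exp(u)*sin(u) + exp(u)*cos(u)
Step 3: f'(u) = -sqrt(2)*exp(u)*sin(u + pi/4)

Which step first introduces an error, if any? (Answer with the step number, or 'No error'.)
Step 3

Step 3 is incorrect due to a sign flip.
The step shows: -sqrt(2)*exp(u)*sin(u + pi/4)
The correct value should be: sqrt(2)*exp(u)*sin(u + pi/4)

Explanation: The sign of the whole expression was flipped: the term sqrt(2)*exp(u)*sin(u + pi/4) was incorrectly written as -sqrt(2)*exp(u)*sin(u + pi/4)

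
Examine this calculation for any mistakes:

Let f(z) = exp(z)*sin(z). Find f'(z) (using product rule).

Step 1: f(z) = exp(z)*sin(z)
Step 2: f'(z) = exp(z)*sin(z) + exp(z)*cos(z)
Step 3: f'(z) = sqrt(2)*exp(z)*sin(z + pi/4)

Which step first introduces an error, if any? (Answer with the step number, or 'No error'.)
No error

All steps in this derivation are correct.
The final answer f'(z) = sqrt(2)*exp(z)*sin(z + pi/4) is valid.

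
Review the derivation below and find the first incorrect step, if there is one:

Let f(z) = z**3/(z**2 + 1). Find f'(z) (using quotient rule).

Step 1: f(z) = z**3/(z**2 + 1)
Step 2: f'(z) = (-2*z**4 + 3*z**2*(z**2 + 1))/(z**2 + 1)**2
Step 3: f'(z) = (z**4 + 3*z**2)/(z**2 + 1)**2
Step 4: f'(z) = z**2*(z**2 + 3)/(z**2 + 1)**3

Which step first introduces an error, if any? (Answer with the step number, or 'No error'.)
Step 4

Step 4 is incorrect due to a wrong exponent.
The step shows: z**2*(z**2 + 3)/(z**2 + 1)**3
The correct value should be: z**2*(z**2 + 3)/(z**2 + 1)**2

Explanation: The exponent -2 on z**2 + 1 was incorrectly written as -3: the term z**2*(z**2 + 3)/(z**2 + 1)**2 was incorrectly written as z**2*(z**2 + 3)/(z**2 + 1)**3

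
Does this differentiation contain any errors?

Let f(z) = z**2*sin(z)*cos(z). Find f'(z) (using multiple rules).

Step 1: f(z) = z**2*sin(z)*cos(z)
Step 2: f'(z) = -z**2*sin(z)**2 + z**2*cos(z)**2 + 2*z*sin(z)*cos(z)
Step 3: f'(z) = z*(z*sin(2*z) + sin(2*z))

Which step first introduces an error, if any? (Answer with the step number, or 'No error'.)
Step 3

Step 3 is incorrect due to a wrong trig function.
The step shows: z*(z*sin(2*z) + sin(2*z))
The correct value should be: z*(z*cos(2*z) + sin(2*z))

Explanation: cos(2*z) was incorrectly written as sin(2*z): the term z*(z*cos(2*z) + sin(2*z)) was incorrectly written as z*(z*sin(2*z) + sin(2*z))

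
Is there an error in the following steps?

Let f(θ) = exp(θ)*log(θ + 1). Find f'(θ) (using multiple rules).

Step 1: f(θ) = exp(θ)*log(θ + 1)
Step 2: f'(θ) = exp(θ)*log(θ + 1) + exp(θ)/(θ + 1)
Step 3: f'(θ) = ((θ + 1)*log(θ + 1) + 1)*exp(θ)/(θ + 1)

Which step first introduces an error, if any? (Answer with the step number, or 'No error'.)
No error

All steps in this derivation are correct.
The final answer f'(θ) = ((θ + 1)*log(θ + 1) + 1)*exp(θ)/(θ + 1) is valid.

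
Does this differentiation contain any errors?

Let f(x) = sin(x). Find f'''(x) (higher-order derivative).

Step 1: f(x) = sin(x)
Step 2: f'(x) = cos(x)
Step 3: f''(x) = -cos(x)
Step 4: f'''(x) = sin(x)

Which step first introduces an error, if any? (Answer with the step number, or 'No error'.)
Step 3

Step 3 is incorrect due to a wrong trig function.
The step shows: -cos(x)
The correct value should be: -sin(x)

Explanation: sin(x) was incorrectly written as cos(x): the term -sin(x) was incorrectly written as -cos(x)
The later steps are derived from this incorrect expression, so the error originates in Step 3.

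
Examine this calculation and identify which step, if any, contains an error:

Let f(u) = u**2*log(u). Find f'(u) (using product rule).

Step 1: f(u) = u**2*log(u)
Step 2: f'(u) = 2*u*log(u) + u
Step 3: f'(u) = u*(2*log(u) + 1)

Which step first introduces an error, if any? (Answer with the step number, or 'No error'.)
No error

All steps in this derivation are correct.
The final answer f'(u) = u*(2*log(u) + 1) is valid.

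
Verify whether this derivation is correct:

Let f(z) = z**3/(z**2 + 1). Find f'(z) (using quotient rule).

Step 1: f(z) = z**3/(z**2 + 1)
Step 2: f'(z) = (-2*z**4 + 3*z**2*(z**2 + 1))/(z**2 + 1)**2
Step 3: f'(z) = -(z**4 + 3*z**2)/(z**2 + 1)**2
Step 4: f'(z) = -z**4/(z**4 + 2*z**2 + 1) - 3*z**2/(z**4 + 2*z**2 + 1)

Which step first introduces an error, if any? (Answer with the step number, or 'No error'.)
Step 3

Step 3 is incorrect due to a sign flip.
The step shows: -(z**4 + 3*z**2)/(z**2 + 1)**2
The correct value should be: (z**4 + 3*z**2)/(z**2 + 1)**2

Explanation: The sign of the whole expression was flipped: the term (z**4 + 3*z**2)/(z**2 + 1)**2 was incorrectly written as -(z**4 + 3*z**2)/(z**2 + 1)**2
The later steps are derived from this incorrect expression, so the error originates in Step 3.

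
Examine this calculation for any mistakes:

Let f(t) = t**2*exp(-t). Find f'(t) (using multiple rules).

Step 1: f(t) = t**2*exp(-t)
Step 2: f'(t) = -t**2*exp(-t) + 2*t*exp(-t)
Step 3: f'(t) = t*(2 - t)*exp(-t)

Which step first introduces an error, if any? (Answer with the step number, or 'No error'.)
No error

All steps in this derivation are correct.
The final answer f'(t) = t*(2 - t)*exp(-t) is valid.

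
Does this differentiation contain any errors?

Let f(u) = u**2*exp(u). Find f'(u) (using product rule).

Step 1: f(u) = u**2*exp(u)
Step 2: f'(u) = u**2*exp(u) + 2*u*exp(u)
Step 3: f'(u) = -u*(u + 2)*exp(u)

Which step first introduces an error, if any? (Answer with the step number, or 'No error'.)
Step 3

Step 3 is incorrect due to a sign flip.
The step shows: -u*(u + 2)*exp(u)
The correct value should be: u*(u + 2)*exp(u)

Explanation: The sign of the whole expression was flipped: the term u*(u + 2)*exp(u) was incorrectly written as -u*(u + 2)*exp(u)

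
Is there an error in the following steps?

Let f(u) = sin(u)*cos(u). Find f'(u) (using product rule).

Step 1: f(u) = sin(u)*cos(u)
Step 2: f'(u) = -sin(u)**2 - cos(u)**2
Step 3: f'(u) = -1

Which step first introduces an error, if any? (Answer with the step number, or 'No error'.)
Step 2

Step 2 is incorrect due to a sign flip.
The step shows: -sin(u)**2 - cos(u)**2
The correct value should be: -sin(u)**2 + cos(u)**2

Explanation: The sign of one term was flipped: the term cos(u)**2 was incorrectly written as -cos(u)**2
The later steps are derived from this incorrect expression, so the error originates in Step 2.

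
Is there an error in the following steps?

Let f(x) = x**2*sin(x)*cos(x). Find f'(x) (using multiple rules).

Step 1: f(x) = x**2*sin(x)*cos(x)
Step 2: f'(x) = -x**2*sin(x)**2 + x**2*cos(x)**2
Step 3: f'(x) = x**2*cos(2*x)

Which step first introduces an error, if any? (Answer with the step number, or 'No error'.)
Step 2

Step 2 is incorrect due to a dropped term.
The step shows: -x**2*sin(x)**2 + x**2*cos(x)**2
The correct value should be: -x**2*sin(x)**2 + x**2*cos(x)**2 + 2*x*sin(x)*cos(x)

Explanation: A term was dropped: the term 2*x*sin(x)*cos(x) was incorrectly omitted
The later steps are derived from this incorrect expression, so the error originates in Step 2.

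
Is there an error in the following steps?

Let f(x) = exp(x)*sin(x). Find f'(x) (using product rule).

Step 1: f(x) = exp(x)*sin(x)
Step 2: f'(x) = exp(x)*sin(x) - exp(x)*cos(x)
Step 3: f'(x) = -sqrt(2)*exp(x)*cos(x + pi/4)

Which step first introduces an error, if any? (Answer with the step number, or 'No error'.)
Step 2

Step 2 is incorrect due to a sign flip.
The step shows: exp(x)*sin(x) - exp(x)*cos(x)
The correct value should be: exp(x)*sin(x) + exp(x)*cos(x)

Explanation: The sign of one term was flipped: the term exp(x)*cos(x) was incorrectly written as -exp(x)*cos(x)
The later steps are derived from this incorrect expression, so the error originates in Step 2.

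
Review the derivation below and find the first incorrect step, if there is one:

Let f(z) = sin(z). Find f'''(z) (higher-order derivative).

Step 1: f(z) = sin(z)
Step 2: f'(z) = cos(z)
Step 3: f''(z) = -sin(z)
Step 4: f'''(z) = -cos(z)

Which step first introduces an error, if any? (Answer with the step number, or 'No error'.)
No error

All steps in this derivation are correct.
The final answer f'''(z) = -cos(z) is valid.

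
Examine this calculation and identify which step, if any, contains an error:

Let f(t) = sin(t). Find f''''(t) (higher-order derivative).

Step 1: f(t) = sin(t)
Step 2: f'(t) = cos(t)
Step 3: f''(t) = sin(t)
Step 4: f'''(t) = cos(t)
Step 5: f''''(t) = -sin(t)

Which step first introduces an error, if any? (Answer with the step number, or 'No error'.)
Step 3

Step 3 is incorrect due to a sign flip.
The step shows: sin(t)
The correct value should be: -sin(t)

Explanation: The sign of the whole expression was flipped: the term -sin(t) was incorrectly written as sin(t)
The later steps are derived from this incorrect expression, so the error originates in Step 3.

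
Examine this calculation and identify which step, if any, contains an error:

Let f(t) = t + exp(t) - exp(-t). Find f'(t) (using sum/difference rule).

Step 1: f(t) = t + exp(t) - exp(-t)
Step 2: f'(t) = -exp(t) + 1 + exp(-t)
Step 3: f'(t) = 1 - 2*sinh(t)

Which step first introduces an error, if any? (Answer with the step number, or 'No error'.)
Step 2

Step 2 is incorrect due to a sign flip.
The step shows: -exp(t) + 1 + exp(-t)
The correct value should be: exp(t) + 1 + exp(-t)

Explanation: The sign of one term was flipped: the term exp(t) was incorrectly written as -exp(t)
The later steps are derived from this incorrect expression, so the error originates in Step 2.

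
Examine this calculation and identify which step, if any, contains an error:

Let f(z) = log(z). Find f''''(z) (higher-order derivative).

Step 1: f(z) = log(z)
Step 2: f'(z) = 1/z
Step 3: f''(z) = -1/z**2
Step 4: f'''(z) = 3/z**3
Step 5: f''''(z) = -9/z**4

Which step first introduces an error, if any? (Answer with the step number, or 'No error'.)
Step 4

Step 4 is incorrect due to a wrong coefficient.
The step shows: 3/z**3
The correct value should be: 2/z**3

Explanation: The coefficient 2 was incorrectly written as 3: the term 2/z**3 was incorrectly written as 3/z**3
The later steps are derived from this incorrect expression, so the error originates in Step 4.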